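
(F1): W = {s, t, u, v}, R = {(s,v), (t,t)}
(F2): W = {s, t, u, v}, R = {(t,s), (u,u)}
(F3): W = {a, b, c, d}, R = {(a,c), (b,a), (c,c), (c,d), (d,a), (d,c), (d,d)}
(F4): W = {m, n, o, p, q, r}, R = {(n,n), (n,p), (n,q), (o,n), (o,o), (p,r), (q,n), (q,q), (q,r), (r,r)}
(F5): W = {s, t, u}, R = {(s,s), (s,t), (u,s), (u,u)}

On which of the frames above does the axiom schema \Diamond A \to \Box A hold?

The schema corresponds to partial functionality: \forall x \forall y \forall z (Rxy \wedge Rxz \to y = z).
(F1): satisfies the condition.
(F2): satisfies the condition.
(F3): fails — c sees both c and d.
(F4): fails — n sees both n and p.
(F5): fails — s sees both s and t.

(F1), (F2)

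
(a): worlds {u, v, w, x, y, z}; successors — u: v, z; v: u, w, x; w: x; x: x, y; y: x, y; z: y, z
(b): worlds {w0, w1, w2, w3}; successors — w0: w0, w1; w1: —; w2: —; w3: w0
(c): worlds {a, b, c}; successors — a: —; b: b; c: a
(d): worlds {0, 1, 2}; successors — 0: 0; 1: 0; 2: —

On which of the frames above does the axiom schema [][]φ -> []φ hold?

The schema corresponds to density: forall x forall y (Rxy -> exists z (Rxz & Rzy)).
(a): fails — Ruv but no t with Rut and Rtv.
(b): ✓.
(c): fails — Rca but no z with Rcz and Rza.
(d): ✓.

(b), (d)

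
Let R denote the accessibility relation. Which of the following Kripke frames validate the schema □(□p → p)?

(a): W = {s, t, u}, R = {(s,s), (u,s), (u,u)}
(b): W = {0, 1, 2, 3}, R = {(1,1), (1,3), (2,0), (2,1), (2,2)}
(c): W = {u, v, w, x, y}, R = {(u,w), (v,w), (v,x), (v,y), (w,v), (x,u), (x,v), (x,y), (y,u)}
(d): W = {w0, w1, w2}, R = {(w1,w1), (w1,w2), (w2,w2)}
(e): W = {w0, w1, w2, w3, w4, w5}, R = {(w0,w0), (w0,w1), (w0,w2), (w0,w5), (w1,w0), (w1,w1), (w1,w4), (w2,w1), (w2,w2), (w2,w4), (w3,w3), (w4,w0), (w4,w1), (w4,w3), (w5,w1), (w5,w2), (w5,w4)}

(a), (d)

Frame correspondent (Sahlqvist): ∀x ∀y (Rxy → Ryy) — i.e. shift-reflexivity.
(a): condition met.
(b): fails — R20 but not R00.
(c): fails — Ruw but not Rww.
(d): condition met.
(e): fails — Rw2w4 but not Rw4w4.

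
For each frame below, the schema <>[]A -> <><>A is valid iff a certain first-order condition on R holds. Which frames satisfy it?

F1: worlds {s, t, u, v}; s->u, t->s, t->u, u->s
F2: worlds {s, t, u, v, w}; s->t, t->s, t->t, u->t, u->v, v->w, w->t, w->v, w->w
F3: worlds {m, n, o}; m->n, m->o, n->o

F1, F2

The schema corresponds to a generalized confluence (Geach) condition: forall x forall y (xRy -> exists w (yRw & x R^2 w)).
F1: ✓.
F2: ✓.
F3: fails — mRo but no w with oRw and mR²w.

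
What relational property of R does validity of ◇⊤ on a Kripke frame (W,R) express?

seriality

◇⊤ holds at w iff w has a successor, so frame-validity of ◇⊤ is exactly seriality. Equivalently via □A → ◇A:
Suppose □A→◇A is valid. At any x set V(A)=W. Then □A at x, so ◇A at x, so x has a successor.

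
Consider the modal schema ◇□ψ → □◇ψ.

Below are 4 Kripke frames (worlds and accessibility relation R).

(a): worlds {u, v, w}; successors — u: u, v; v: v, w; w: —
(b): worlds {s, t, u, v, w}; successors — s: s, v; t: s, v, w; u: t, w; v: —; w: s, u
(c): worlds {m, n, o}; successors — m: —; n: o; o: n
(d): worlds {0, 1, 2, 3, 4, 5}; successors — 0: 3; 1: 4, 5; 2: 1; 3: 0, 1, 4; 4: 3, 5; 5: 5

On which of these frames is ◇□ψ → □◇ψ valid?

(c)

The schema corresponds to convergence: ∀x ∀y ∀z (Rxy ∧ Rxz → ∃w (Ryw ∧ Rzw)).
(a): fails — Rvw and Rvw but w and w have no common successor.
(b): fails — Rsv and Rsv but v and v have no common successor.
(c): ✓.
(d): fails — R31 and R30 but 1 and 0 have no common successor.
Valid on: (c).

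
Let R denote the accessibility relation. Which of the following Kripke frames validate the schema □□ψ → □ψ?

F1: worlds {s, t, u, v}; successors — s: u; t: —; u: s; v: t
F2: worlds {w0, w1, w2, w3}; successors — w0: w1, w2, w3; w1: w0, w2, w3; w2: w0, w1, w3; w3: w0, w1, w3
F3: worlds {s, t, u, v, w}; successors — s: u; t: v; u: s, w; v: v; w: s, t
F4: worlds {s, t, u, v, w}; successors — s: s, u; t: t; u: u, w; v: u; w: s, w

The schema corresponds to density: ∀x ∀y (Rxy → ∃z (Rxz ∧ Rzy)).
F1: fails — Rsu but no z with Rsz and Rzu.
F2: condition met.
F3: fails — Rwt but no z with Rwz and Rzt.
F4: condition met.
Valid on: F2, F4.

F2, F4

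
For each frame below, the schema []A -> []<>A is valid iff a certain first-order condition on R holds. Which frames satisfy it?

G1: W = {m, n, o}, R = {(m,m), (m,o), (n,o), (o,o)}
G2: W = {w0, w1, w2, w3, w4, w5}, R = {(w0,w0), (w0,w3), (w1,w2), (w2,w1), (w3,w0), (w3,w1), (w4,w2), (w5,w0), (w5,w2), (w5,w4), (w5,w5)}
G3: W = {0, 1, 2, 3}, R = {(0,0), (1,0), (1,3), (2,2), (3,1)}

G1

Frame correspondent (Sahlqvist): forall x forall z (xRz -> exists w (xRw & zRw)) — i.e. a generalized confluence (Geach) condition.
G1: condition met.
G2: fails — w1Rw2 but no w with w1Rw and w2Rw.
G3: fails — 1R3 but no w with 1Rw and 3Rw.
Valid on: G1.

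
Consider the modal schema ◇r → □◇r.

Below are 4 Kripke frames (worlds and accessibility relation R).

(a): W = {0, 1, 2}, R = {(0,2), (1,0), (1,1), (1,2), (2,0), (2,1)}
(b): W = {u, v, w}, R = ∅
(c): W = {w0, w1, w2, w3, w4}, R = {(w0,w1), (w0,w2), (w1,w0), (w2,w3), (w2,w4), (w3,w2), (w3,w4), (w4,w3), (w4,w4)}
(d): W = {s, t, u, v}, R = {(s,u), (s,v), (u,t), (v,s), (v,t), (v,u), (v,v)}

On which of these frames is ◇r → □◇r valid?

This is the axiom for the Euclidean property; its first-order frame correspondent is ∀x ∀y ∀z (Rxy ∧ Rxz → Ryz).
(a): fails — R02 and R02 but not R22.
(b): holds.
(c): fails — Rw0w1 and Rw0w1 but not Rw1w1.
(d): fails — Rsu and Rsv but not Ruv.
Valid on: (b).

(b)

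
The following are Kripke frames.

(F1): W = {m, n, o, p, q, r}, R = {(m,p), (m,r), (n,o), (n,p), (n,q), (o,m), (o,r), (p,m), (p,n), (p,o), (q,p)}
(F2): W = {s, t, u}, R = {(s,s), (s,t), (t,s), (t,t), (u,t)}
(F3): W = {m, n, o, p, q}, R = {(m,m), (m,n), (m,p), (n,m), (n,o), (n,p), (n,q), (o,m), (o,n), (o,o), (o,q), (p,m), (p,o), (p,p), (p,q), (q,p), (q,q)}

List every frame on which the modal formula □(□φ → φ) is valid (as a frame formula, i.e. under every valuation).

Frame correspondent (Sahlqvist): ∀x ∀y (Rxy → Ryy) — i.e. shift-reflexivity.
(F1): fails — Rom but not Rmm.
(F2): holds.
(F3): fails — Ron but not Rnn.
Valid on: (F2).

(F2)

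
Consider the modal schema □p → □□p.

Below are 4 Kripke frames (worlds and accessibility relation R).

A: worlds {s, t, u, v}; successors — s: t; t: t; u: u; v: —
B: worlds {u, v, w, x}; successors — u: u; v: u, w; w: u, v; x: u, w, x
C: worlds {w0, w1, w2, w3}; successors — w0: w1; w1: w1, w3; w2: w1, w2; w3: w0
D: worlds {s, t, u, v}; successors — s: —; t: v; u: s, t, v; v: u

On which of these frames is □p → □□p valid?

This is the axiom for transitivity; its first-order frame correspondent is ∀x ∀y ∀z (Rxy ∧ Ryz → Rxz).
A: satisfies the condition.
B: fails — Rxw and Rwv but not Rxv.
C: fails — Rw1w3 and Rw3w0 but not Rw1w0.
D: fails — Ruv and Rvu but not Ruu.
Valid on: A.

A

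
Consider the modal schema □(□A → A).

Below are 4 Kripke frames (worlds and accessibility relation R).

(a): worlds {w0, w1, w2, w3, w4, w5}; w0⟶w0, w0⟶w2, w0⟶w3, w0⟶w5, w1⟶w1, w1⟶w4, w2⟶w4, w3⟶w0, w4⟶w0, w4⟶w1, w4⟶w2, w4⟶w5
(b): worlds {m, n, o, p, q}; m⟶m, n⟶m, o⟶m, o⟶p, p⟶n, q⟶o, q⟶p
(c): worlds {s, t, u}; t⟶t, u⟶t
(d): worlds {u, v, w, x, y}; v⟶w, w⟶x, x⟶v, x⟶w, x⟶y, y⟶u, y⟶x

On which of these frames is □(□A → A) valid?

(c)

The schema corresponds to shift-reflexivity: ∀x ∀y (Rxy → Ryy).
(a): fails — Rw2w4 but not Rw4w4.
(b): fails — Rop but not Rpp.
(c): condition met.
(d): fails — Rxw but not Rww.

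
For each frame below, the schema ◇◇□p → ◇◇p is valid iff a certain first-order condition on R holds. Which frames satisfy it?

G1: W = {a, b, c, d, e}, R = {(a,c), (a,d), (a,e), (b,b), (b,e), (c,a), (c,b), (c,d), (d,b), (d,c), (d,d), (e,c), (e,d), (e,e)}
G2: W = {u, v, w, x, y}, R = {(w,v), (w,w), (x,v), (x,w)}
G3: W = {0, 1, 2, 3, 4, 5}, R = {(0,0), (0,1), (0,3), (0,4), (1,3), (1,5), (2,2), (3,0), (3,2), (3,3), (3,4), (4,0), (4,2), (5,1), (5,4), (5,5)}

This is the axiom for a generalized confluence (Geach) condition; its first-order frame correspondent is ∀x ∀y (xR²y → ∃w (yRw ∧ xR²w)).
G1: satisfies the condition.
G2: fails — wR²v but no t with vRt and wR²t.
G3: satisfies the condition.

G1, G3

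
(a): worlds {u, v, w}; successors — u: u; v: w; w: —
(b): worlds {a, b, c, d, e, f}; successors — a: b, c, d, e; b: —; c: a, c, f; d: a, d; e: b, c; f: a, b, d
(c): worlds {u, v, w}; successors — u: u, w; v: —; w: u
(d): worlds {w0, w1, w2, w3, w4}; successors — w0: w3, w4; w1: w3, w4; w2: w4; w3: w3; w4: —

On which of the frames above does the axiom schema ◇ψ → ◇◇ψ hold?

(c)

The schema corresponds to a generalized confluence (Geach) condition: ∀x ∀y (xRy → ∃w (y = w ∧ xR²w)).
(a): fails — vRw but no t with w=t and vR²t.
(b): fails — aRe but no w with e=w and aR²w.
(c): condition met.
(d): fails — w0Rw4 but no w with w4=w and w0R²w.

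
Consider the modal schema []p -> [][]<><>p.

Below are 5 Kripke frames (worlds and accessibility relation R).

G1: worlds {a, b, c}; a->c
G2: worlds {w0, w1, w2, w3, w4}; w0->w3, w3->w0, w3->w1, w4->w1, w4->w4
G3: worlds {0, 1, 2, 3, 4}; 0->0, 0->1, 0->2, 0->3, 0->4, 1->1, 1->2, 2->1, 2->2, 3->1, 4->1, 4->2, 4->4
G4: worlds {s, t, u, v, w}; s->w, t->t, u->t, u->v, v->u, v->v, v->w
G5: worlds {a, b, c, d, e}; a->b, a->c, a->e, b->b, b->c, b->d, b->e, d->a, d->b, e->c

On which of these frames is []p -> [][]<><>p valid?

G1, G3

This is the axiom for a generalized confluence (Geach) condition; its first-order frame correspondent is forall x forall z (x R^2 z -> exists w (xRw & z R^2 w)).
G1: ✓.
G2: fails — w0R²w0 but no w with w0Rw and w0R²w.
G3: ✓.
G4: fails — uR²w but no w* with uRw* and wR²w*.
G5: fails — aR²c but no w with aRw and cR²w.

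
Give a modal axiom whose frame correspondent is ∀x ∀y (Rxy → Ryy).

□(□p → p)

A defining formula is □(□p → p) (the T□ axiom).
Suppose □(□p→p) is valid. Take Rxy and set V(p)={w : Ryw}. Then at y, □p holds; since □(□p→p) at x, □p→p at y, so p at y, i.e. Ryy.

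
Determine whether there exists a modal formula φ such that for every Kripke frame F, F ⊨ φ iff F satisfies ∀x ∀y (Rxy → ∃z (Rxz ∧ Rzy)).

This is a Sahlqvist condition; the C4 axiom □□r → □r defines it.
Suppose □□r→□r is valid. Take Rxy and set V(r)={w : xR²w}. Then □□r at x, so □r at x, so r at y, i.e. ∃z(Rxz∧Rzy).

Definable; □□r → □r defines it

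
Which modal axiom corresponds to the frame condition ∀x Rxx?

This is reflexivity; the standard corresponding axiom is T: □ψ → ψ.
Suppose □ψ→ψ is valid. At any x set V(ψ)={w : Rxw}. Then □ψ holds at x, so ψ holds at x, i.e. Rxx.

□ψ → ψ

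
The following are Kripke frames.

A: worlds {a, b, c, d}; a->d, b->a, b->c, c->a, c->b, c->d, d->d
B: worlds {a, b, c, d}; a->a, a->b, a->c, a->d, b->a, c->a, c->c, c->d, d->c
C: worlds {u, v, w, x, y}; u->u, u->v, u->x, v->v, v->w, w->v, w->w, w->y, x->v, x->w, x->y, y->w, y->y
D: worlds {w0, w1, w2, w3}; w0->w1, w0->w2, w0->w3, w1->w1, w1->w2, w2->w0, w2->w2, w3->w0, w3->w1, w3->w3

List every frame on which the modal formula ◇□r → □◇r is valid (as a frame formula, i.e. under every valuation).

Frame correspondent (Sahlqvist): ∀x ∀y ∀z (Rxy ∧ Rxz → ∃w (Ryw ∧ Rzw)) — i.e. convergence.
A: fails — Rcd and Rcb but d and b have no common successor.
B: fails — Rab and Rad but b and d have no common successor.
C: satisfies the condition.
D: satisfies the condition.
Valid on: C, D.

C, D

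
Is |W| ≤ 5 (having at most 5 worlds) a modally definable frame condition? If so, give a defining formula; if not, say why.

If a class were modally definable it would be closed under disjoint unions (Goldblatt–Thomason).
Any modal formula valid on each of 6 disjoint one-world frames is valid on their disjoint union (validity is preserved under disjoint unions). Each one-world frame has |W|=1≤5, but the union has |W|=6.
So no modal formula (or set of formulas) defines exactly the |W|≤5 frames.

Not modally definable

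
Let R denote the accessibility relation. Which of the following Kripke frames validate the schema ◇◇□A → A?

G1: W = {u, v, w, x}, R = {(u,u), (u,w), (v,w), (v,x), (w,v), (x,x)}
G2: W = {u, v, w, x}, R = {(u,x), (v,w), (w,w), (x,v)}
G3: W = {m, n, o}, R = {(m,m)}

Frame correspondent (Sahlqvist): ∀x ∀y (xR²y → ∃w (yRw ∧ x = w)) — i.e. a generalized confluence (Geach) condition.
G1: fails — uR²v but no t with vRt and u=t.
G2: fails — uR²v but no t with vRt and u=t.
G3: satisfies the condition.

G3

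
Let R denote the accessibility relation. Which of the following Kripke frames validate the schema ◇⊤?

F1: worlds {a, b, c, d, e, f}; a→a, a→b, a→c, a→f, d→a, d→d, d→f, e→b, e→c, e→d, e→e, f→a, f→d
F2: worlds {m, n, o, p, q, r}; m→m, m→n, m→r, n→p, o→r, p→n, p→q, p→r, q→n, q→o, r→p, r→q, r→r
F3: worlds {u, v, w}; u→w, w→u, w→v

Frame correspondent (Sahlqvist): ∀x ∃y Rxy — i.e. seriality.
F1: fails — world b has no successor.
F2: ✓.
F3: fails — world v has no successor.

F2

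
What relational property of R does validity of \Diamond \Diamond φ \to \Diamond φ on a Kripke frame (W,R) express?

This is frame-equivalent to □φ → □□φ (substitute ¬φ for φ and contrapose).
Suppose □φ→□□φ is valid. Take Rxy, Ryz and set V(φ)={w : Rxw}. Then □φ at x, so □□φ at x, so □φ at y, so φ at z, i.e. Rxz.
Conversely, any frame satisfying \forall x \forall y \forall z (Rxy \wedge Ryz \to Rxz) validates the schema.
So the correspondent is transitivity.

transitivity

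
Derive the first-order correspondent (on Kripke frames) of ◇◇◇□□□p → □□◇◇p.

∀x ∀y ∀z ((xR³y ∧ xR²z) → ∃w (yR³w ∧ zR²w))

This is a Sahlqvist (Geach-type) schema ◇^3□^3p → □^2◇^2p.
First-order correspondent: ∀x ∀y ∀z ((xR³y ∧ xR²z) → ∃w (yR³w ∧ zR²w)).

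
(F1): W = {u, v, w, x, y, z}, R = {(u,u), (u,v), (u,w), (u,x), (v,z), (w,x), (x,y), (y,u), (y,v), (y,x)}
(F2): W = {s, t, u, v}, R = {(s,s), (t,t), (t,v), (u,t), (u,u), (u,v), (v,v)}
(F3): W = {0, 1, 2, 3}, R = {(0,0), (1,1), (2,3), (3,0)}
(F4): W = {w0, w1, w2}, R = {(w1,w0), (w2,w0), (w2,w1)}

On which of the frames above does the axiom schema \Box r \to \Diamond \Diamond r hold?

(F2)

Frame correspondent (Sahlqvist): \forall x \exists w (xRw \wedge x R^2 w) — i.e. a generalized confluence (Geach) condition.
(F1): fails — at v but no t with vRt and vR²t.
(F2): holds.
(F3): fails — at 2 but no w with 2Rw and 2R²w.
(F4): fails — at w0 but no w with w0Rw and w0R²w.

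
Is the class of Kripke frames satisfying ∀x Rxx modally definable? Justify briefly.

Yes — defined by □r → r

Yes: it is reflexivity, defined by the T schema □r → r.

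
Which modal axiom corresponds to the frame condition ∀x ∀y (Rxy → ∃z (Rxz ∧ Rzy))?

A defining formula is □□r → □r (the C4 axiom).
Suppose □□r→□r is valid. Take Rxy and set V(r)={w : xR²w}. Then □□r at x, so □r at x, so r at y, i.e. ∃z(Rxz∧Rzy).

□□r → □r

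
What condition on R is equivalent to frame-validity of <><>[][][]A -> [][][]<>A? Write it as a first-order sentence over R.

This is a Sahlqvist (Geach-type) schema ◇^2□^3A → □^3◇^1A.
Minimal-valuation argument: fix x; take any y with xR^2y and any z with xR^3z. Set V(A) to the set of worlds R-reachable from y in exactly 3 steps. Then □^3A holds at y, so the antecedent holds at x; validity forces ◇^1A at z, giving a w with zR^1w and yR^3w.
First-order correspondent: forall x forall y forall z ((x R^2 y & x R^3 z) -> exists w (y R^3 w & zRw)).

forall x forall y forall z ((x R^2 y & x R^3 z) -> exists w (y R^3 w & zRw))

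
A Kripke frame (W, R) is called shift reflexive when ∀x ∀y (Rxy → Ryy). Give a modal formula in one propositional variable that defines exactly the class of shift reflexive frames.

□(□r → r)

This is shift-reflexivity; the standard corresponding axiom is T□: □(□r → r).
Suppose □(□r→r) is valid. Take Rxy and set V(r)={w : Ryw}. Then at y, □r holds; since □(□r→r) at x, □r→r at y, so r at y, i.e. Ryy.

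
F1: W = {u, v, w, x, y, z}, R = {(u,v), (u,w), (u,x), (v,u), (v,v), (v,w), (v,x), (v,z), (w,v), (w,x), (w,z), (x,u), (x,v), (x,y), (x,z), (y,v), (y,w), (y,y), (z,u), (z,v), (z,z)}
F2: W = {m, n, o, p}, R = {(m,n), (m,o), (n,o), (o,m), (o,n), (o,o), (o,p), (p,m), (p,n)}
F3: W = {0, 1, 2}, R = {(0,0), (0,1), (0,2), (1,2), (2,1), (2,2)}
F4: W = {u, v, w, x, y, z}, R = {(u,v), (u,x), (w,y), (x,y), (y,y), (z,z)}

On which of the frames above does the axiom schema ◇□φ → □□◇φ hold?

This is the axiom for a generalized confluence (Geach) condition; its first-order frame correspondent is ∀x ∀y ∀z ((xRy ∧ xR²z) → ∃w (yRw ∧ zRw)).
F1: ✓.
F2: fails — mRn, mR²p but no w with nRw and pRw.
F3: ✓.
F4: fails — uRv, uR²y but no t with vRt and yRt.
Valid on: F1, F3.

F1, F3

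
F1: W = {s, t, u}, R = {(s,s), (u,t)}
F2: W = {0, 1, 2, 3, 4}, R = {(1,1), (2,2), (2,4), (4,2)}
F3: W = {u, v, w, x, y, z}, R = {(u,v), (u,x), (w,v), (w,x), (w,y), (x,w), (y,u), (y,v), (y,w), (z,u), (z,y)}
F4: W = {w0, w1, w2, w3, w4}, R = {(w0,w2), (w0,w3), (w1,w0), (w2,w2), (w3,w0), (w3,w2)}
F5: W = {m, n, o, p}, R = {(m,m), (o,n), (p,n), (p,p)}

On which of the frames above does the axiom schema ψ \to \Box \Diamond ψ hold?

F2

Frame correspondent (Sahlqvist): \forall x \forall y (Rxy \to Ryx) — i.e. symmetry.
F1: fails — Rut but not Rtu.
F2: satisfies the condition.
F3: fails — Ruv but not Rvu.
F4: fails — Rw1w0 but not Rw0w1.
F5: fails — Ron but not Rno.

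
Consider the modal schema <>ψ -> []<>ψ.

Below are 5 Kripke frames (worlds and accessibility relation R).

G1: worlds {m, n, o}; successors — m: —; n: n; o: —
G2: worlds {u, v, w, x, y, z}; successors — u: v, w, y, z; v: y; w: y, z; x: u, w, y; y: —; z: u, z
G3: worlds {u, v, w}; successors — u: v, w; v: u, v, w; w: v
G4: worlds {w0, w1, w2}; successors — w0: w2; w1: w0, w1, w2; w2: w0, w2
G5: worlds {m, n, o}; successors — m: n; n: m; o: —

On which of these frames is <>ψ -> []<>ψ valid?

G1

This is the axiom for the Euclidean property; its first-order frame correspondent is forall x forall y forall z (Rxy & Rxz -> Ryz).
G1: holds.
G2: fails — Ruv and Ruv but not Rvv.
G3: fails — Ruw and Ruw but not Rww.
G4: fails — Rw1w2 and Rw1w1 but not Rw2w1.
G5: fails — Rmn and Rmn but not Rnn.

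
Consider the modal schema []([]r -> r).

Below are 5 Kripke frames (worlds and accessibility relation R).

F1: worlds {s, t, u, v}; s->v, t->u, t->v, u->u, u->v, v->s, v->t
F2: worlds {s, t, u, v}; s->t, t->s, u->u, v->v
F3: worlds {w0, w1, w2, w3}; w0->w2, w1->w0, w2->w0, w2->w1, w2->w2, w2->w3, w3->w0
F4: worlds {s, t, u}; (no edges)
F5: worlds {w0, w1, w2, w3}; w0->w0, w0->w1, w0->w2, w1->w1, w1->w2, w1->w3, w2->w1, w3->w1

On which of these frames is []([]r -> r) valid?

The schema corresponds to shift-reflexivity: forall x forall y (Rxy -> Ryy).
F1: fails — Ruv but not Rvv.
F2: fails — Rts but not Rss.
F3: fails — Rw1w0 but not Rw0w0.
F4: ✓.
F5: fails — Rw1w2 but not Rw2w2.
Valid on: F4.

F4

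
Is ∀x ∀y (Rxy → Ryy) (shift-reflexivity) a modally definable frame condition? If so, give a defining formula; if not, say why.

This is a Sahlqvist condition; the T□ axiom □(□q → q) defines it.

Yes — defined by □(□q → q)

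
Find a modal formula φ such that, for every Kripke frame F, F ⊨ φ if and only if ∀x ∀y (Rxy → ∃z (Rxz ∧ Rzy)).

□□r → □r

The condition is density. The C4 schema □□r → □r defines it.
Suppose □□r→□r is valid. Take Rxy and set V(r)={w : xR²w}. Then □□r at x, so □r at x, so r at y, i.e. ∃z(Rxz∧Rzy).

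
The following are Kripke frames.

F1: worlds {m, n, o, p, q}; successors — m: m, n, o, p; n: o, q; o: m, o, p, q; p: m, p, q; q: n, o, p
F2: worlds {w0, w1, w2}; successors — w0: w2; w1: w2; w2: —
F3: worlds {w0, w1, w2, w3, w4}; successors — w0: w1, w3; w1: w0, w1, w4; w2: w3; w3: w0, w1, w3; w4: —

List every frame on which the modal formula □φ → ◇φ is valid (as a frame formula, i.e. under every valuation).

F1

Frame correspondent (Sahlqvist): ∀x ∃y Rxy — i.e. seriality.
F1: ✓.
F2: fails — world w2 has no successor.
F3: fails — world w4 has no successor.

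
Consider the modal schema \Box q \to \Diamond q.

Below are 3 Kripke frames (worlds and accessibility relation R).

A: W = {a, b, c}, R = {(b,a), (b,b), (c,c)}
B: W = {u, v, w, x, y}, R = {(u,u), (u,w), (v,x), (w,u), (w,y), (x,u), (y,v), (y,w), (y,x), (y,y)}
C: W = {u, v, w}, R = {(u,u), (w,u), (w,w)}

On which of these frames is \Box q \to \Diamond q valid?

This is the axiom for seriality; its first-order frame correspondent is \forall x \exists y Rxy.
A: fails — world a has no successor.
B: ✓.
C: fails — world v has no successor.
Valid on: B.

B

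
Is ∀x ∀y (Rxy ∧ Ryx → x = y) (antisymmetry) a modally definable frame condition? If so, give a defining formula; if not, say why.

No

If a class were modally definable it would be closed under surjective bounded morphisms (Goldblatt–Thomason).
The 4-cycle (worlds 0,1,2,3 with 0→1→2→3→0) is antisymmetric. Sending even-indexed worlds to a and odd-indexed worlds to b is a surjective bounded morphism onto the two-world frame with a↔b, which is not antisymmetric.
So the class is not modally definable.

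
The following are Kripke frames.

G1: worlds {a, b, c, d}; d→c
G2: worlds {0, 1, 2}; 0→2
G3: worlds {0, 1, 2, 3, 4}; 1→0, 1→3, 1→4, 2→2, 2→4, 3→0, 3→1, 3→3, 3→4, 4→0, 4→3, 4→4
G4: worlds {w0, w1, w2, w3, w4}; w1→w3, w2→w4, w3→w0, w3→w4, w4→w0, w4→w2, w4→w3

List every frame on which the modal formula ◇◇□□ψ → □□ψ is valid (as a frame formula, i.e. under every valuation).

The schema corresponds to a generalized confluence (Geach) condition: ∀x ∀y ∀z ((xR²y ∧ xR²z) → ∃w (yR²w ∧ z = w)).
G1: satisfies the condition.
G2: satisfies the condition.
G3: fails — 1R²0, 1R²0 but no w with 0R²w and 0=w.
G4: fails — w1R²w0, w1R²w0 but no w with w0R²w and w0=w.
Valid on: G1, G2.

G1, G2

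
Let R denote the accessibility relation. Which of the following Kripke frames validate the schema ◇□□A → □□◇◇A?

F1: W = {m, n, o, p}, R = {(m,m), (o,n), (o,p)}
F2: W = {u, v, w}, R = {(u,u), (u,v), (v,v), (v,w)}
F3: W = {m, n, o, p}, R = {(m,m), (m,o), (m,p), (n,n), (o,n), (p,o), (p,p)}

The schema corresponds to a generalized confluence (Geach) condition: ∀x ∀y ∀z ((xRy ∧ xR²z) → ∃w (yR²w ∧ zR²w)).
F1: satisfies the condition.
F2: fails — uRu, uR²w but no t with uR²t and wR²t.
F3: satisfies the condition.
Valid on: F1, F3.

F1, F3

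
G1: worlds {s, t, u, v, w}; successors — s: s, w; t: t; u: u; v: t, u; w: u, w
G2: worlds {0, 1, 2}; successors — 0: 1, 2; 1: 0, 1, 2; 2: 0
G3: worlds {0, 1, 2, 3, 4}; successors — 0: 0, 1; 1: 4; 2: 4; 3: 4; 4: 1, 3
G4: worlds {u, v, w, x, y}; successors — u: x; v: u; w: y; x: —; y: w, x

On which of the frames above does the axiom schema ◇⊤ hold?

Frame correspondent (Sahlqvist): ∀x ∃y Rxy — i.e. seriality.
G1: satisfies the condition.
G2: satisfies the condition.
G3: satisfies the condition.
G4: fails — world x has no successor.
Valid on: G1, G2, G3.

G1, G2, G3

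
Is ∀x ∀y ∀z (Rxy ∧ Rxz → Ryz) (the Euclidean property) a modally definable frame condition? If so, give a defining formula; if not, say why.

Yes — defined by ◇r → □◇r

This is a Sahlqvist condition; the 5 axiom ◇r → □◇r defines it.
Suppose ◇r→□◇r is valid. Take Rxy, Rxz and set V(r)={y}. Then ◇r at x, so □◇r at x, so ◇r at z, so some w with Rzw has r; w=y, i.e. Rzy. By symmetry of the argument, Ryz.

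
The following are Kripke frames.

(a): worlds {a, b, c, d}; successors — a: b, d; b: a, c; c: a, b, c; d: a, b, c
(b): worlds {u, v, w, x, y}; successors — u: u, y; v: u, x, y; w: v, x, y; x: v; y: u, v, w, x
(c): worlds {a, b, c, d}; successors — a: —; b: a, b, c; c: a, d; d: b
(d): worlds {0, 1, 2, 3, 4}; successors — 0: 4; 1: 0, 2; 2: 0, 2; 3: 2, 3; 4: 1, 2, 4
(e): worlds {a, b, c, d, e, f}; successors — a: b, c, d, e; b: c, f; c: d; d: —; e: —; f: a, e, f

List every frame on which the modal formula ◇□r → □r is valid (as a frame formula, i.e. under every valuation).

This is the axiom for the Euclidean property; its first-order frame correspondent is ∀x ∀y ∀z (Rxy ∧ Rxz → Ryz).
(a): fails — Rab and Rab but not Rbb.
(b): fails — Ruy and Ruy but not Ryy.
(c): fails — Rbc and Rbc but not Rcc.
(d): fails — R10 and R10 but not R00.
(e): fails — Rab and Rab but not Rbb.

none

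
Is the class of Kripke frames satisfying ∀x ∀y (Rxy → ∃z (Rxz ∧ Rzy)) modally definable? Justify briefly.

Yes: it is density, defined by the C4 schema □□q → □q.
Suppose □□q→□q is valid. Take Rxy and set V(q)={w : xR²w}. Then □□q at x, so □q at x, so q at y, i.e. ∃z(Rxz∧Rzy).

Yes — defined by □□q → □q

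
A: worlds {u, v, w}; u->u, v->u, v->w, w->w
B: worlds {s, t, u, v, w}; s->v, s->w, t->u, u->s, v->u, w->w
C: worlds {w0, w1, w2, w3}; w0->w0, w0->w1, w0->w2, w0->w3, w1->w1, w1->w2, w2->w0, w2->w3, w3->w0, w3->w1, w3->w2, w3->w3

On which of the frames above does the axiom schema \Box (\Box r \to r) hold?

Frame correspondent (Sahlqvist): \forall x \forall y (Rxy \to Ryy) — i.e. shift-reflexivity.
A: satisfies the condition.
B: fails — Rus but not Rss.
C: fails — Rw1w2 but not Rw2w2.

A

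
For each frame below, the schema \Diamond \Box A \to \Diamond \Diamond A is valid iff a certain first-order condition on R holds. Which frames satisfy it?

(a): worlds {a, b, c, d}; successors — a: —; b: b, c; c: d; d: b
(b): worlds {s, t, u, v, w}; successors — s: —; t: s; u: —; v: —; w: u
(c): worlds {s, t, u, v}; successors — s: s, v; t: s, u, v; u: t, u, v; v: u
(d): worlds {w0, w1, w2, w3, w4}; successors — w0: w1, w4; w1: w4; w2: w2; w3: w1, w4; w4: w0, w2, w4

Frame correspondent (Sahlqvist): \forall x \forall y (xRy \to \exists w (yRw \wedge x R^2 w)) — i.e. a generalized confluence (Geach) condition.
(a): holds.
(b): fails — tRs but no w* with sRw* and tR²w*.
(c): holds.
(d): holds.
Valid on: (a), (c), (d).

(a), (c), (d)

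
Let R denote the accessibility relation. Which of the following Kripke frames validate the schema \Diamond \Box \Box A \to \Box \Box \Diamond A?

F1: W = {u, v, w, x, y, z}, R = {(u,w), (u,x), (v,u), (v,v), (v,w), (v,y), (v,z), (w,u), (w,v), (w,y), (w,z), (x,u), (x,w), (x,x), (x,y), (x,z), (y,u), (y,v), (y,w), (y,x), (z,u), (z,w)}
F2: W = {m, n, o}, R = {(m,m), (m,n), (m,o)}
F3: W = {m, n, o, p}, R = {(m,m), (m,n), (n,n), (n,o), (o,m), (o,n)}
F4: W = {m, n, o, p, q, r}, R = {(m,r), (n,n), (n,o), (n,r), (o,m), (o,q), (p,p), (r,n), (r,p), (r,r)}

F1, F3

The schema corresponds to a generalized confluence (Geach) condition: \forall x \forall y \forall z ((xRy \wedge x R^2 z) \to \exists w (y R^2 w \wedge zRw)).
F1: holds.
F2: fails — mRm, mR²n but no w with mR²w and nRw.
F3: holds.
F4: fails — nRn, nR²q but no w with nR²w and qRw.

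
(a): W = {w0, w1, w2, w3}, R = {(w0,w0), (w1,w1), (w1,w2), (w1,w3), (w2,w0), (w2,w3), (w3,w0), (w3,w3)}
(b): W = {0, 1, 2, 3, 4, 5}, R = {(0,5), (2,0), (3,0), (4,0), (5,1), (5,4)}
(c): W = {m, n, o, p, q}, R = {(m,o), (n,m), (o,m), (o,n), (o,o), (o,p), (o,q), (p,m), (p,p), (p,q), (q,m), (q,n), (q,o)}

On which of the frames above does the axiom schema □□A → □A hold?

(a)

The schema corresponds to density: ∀x ∀y (Rxy → ∃z (Rxz ∧ Rzy)).
(a): ✓.
(b): fails — R40 but no z with R4z and Rz0.
(c): fails — Rnm but no z with Rnz and Rzm.
Valid on: (a).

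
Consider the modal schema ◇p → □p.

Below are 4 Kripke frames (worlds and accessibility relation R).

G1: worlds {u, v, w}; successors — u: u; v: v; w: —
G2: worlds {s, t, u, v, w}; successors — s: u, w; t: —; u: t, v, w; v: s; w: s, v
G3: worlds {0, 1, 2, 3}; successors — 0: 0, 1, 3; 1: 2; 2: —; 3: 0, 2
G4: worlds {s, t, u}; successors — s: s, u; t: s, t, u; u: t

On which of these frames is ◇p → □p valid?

The schema corresponds to partial functionality: ∀x ∀y ∀z (Rxy ∧ Rxz → y = z).
G1: satisfies the condition.
G2: fails — s sees both u and w.
G3: fails — 0 sees both 0 and 1.
G4: fails — s sees both s and u.

G1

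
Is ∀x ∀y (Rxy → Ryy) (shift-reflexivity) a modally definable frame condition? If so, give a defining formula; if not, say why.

Yes, by □(□p → p)

This is a Sahlqvist condition; the T□ axiom □(□p → p) defines it.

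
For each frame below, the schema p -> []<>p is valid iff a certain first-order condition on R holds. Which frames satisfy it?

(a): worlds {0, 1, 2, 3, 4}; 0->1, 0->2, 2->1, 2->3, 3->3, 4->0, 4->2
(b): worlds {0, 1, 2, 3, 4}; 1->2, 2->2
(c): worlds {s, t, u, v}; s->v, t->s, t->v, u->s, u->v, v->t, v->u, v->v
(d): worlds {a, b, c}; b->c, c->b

(d)

The schema corresponds to symmetry: forall x forall y (Rxy -> Ryx).
(a): fails — R02 but not R20.
(b): fails — R12 but not R21.
(c): fails — Rus but not Rsu.
(d): condition met.
Valid on: (d).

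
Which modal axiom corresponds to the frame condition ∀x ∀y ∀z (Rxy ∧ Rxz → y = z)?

◇ψ → □ψ

A defining formula is ◇ψ → □ψ (the CD axiom).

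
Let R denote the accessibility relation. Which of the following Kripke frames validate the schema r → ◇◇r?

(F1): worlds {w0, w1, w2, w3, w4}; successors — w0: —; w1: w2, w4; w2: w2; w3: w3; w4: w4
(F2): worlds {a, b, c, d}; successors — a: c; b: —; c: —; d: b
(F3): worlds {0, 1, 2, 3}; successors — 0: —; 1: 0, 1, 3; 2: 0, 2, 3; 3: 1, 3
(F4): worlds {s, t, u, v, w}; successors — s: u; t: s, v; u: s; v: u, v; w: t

none

The schema corresponds to a generalized confluence (Geach) condition: ∀x ∃w (x = w ∧ xR²w).
(F1): fails — at w0 but no w with w0=w and w0R²w.
(F2): fails — at a but no w with a=w and aR²w.
(F3): fails — at 0 but no w with 0=w and 0R²w.
(F4): fails — at t but no w* with t=w* and tR²w*.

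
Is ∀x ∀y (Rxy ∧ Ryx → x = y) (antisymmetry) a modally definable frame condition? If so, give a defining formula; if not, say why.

Modal frame validity is preserved under surjective bounded morphisms.
The 6-cycle (worlds s,t,u,v,w,x with s→t→u→v→w→x→s) is antisymmetric. Sending even-indexed worlds to s and odd-indexed worlds to t is a surjective bounded morphism onto the two-world frame with s↔t, which is not antisymmetric.
So no modal formula (or set of formulas) defines exactly the antisymmetric frames.

No — not modally definable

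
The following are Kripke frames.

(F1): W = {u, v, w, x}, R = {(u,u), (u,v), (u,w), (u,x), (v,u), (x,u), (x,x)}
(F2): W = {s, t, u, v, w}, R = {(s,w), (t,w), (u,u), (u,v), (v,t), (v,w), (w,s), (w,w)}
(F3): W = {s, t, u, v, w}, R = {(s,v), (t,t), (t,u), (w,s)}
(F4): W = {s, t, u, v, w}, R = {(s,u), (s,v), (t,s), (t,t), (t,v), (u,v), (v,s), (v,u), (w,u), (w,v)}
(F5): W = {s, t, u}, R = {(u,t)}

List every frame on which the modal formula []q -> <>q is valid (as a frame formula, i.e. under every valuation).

The schema corresponds to seriality: forall x exists y Rxy.
(F1): fails — world w has no successor.
(F2): satisfies the condition.
(F3): fails — world u has no successor.
(F4): satisfies the condition.
(F5): fails — world s has no successor.
Valid on: (F2), (F4).

(F2), (F4)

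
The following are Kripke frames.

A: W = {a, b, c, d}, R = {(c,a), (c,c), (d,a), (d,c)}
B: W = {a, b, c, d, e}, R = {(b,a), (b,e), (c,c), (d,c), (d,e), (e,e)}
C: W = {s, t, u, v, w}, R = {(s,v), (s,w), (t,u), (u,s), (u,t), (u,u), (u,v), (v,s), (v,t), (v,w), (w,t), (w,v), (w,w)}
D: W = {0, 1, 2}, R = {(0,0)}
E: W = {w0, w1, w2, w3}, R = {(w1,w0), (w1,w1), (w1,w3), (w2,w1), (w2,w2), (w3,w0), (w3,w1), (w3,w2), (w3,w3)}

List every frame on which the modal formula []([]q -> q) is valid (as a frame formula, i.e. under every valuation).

D

This is the axiom for shift-reflexivity; its first-order frame correspondent is forall x forall y (Rxy -> Ryy).
A: fails — Rca but not Raa.
B: fails — Rba but not Raa.
C: fails — Ruv but not Rvv.
D: satisfies the condition.
E: fails — Rw1w0 but not Rw0w0.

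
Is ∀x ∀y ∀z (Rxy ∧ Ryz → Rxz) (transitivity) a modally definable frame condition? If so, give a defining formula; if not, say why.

The condition is transitivity. A defining modal formula is □p → □□p.
Suppose □p→□□p is valid. Take Rxy, Ryz and set V(p)={w : Rxw}. Then □p at x, so □□p at x, so □p at y, so p at z, i.e. Rxz.

Definable; □p → □□p defines it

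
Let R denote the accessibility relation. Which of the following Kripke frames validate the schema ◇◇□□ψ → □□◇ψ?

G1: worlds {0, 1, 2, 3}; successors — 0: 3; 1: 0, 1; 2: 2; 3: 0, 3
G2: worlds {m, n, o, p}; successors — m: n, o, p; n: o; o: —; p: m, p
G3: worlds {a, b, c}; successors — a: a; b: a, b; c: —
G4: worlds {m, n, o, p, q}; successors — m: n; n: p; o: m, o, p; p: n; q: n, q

G1, G3

The schema corresponds to a generalized confluence (Geach) condition: ∀x ∀y ∀z ((xR²y ∧ xR²z) → ∃w (yR²w ∧ zRw)).
G1: ✓.
G2: fails — mR²m, mR²o but no w with mR²w and oRw.
G3: ✓.
G4: fails — mR²p, mR²p but no w with pR²w and pRw.
Valid on: G1, G3.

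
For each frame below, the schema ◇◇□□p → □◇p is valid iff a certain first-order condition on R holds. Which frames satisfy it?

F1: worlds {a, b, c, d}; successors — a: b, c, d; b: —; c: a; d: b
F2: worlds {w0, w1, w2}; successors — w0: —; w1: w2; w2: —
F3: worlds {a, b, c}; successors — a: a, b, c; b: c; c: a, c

Frame correspondent (Sahlqvist): ∀x ∀y ∀z ((xR²y ∧ xRz) → ∃w (yR²w ∧ zRw)) — i.e. a generalized confluence (Geach) condition.
F1: fails — aR²a, aRb but no w with aR²w and bRw.
F2: satisfies the condition.
F3: satisfies the condition.

F2, F3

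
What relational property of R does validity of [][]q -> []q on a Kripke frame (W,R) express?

This is the C4 axiom.
It corresponds to density: forall x forall y (Rxy -> exists z (Rxz & Rzy)).

Density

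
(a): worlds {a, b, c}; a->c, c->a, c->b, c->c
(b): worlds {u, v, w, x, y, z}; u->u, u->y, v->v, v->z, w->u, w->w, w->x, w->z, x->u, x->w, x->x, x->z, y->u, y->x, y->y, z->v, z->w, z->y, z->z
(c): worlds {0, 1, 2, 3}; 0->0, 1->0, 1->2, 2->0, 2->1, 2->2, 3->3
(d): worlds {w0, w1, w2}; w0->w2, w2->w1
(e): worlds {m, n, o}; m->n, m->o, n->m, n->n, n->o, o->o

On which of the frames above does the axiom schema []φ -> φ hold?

The schema corresponds to reflexivity: forall x Rxx.
(a): fails — world a does not see itself.
(b): condition met.
(c): fails — world 1 does not see itself.
(d): fails — world w0 does not see itself.
(e): fails — world m does not see itself.

(b)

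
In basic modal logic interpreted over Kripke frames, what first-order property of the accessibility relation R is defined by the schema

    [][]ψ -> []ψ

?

density: forall x forall y (Rxy -> exists z (Rxz & Rzy))

Suppose □□ψ→□ψ is valid. Take Rxy and set V(ψ)={w : xR²w}. Then □□ψ at x, so □ψ at x, so ψ at y, i.e. ∃z(Rxz∧Rzy).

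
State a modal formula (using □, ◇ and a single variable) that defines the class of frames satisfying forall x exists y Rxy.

This is seriality; the standard corresponding axiom is D: □q → ◇q.
Suppose □q→◇q is valid. At any x set V(q)=W. Then □q at x, so ◇q at x, so x has a successor.

□q → ◇q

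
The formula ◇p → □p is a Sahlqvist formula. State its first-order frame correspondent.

Suppose ◇p→□p is valid. Take Rxy, Rxz and set V(p)={y}. Then ◇p at x, so □p at x, so p at z, i.e. z=y.

partial functionality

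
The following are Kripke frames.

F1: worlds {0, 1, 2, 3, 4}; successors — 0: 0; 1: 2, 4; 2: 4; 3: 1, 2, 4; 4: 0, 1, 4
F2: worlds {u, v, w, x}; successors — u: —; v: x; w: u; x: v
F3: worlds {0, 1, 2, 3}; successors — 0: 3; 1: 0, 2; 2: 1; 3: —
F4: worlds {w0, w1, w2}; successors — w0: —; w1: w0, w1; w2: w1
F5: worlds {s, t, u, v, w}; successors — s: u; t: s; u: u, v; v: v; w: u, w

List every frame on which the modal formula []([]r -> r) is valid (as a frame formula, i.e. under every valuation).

none

This is the axiom for shift-reflexivity; its first-order frame correspondent is forall x forall y (Rxy -> Ryy).
F1: fails — R32 but not R22.
F2: fails — Rvx but not Rxx.
F3: fails — R12 but not R22.
F4: fails — Rw1w0 but not Rw0w0.
F5: fails — Rts but not Rss.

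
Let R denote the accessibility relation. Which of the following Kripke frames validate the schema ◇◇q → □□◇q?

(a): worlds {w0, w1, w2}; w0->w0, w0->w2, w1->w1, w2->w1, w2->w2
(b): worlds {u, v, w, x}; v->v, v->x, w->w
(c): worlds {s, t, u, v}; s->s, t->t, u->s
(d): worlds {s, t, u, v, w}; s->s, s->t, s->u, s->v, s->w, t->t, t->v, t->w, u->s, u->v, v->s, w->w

The schema corresponds to a generalized confluence (Geach) condition: ∀x ∀y ∀z ((xR²y ∧ xR²z) → ∃w (y = w ∧ zRw)).
(a): fails — w0R²w0, w0R²w1 but no w with w0=w and w1Rw.
(b): fails — vR²v, vR²x but no t with v=t and xRt.
(c): holds.
(d): fails — sR²s, sR²t but no w* with s=w* and tRw*.

(c)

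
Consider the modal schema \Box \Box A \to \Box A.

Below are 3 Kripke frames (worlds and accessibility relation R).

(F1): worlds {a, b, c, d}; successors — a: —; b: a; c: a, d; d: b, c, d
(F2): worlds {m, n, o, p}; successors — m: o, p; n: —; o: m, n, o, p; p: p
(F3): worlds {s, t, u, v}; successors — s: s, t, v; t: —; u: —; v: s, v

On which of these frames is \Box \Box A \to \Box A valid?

This is the axiom for density; its first-order frame correspondent is \forall x \forall y (Rxy \to \exists z (Rxz \wedge Rzy)).
(F1): fails — Rba but no z with Rbz and Rza.
(F2): holds.
(F3): holds.
Valid on: (F2), (F3).

(F2), (F3)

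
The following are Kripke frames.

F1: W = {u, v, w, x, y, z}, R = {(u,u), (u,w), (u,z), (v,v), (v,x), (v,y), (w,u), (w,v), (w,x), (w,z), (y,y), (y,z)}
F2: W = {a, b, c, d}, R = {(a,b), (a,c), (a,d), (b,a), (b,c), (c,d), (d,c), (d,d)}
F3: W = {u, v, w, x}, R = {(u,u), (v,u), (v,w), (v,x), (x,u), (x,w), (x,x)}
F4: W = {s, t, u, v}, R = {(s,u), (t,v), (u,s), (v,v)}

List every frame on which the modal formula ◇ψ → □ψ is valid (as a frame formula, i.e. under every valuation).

F4

The schema corresponds to partial functionality: ∀x ∀y ∀z (Rxy ∧ Rxz → y = z).
F1: fails — u sees both u and w.
F2: fails — a sees both b and c.
F3: fails — v sees both u and w.
F4: condition met.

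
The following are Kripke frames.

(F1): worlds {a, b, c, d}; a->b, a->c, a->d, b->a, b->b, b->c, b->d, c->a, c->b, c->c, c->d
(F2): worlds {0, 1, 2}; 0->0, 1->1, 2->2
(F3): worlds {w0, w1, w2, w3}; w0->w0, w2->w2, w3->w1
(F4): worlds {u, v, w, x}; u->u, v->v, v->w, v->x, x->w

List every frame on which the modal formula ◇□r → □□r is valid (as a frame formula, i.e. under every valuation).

The schema corresponds to a generalized confluence (Geach) condition: ∀x ∀y ∀z ((xRy ∧ xR²z) → ∃w (yRw ∧ z = w)).
(F1): fails — aRd, aR²a but no w with dRw and a=w.
(F2): ✓.
(F3): ✓.
(F4): fails — vRw, vR²v but no t with wRt and v=t.

(F2), (F3)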